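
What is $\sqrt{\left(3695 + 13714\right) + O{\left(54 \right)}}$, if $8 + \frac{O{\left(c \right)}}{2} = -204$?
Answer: $\sqrt{16985} \approx 130.33$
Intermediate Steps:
$O{\left(c \right)} = -424$ ($O{\left(c \right)} = -16 + 2 \left(-204\right) = -16 - 408 = -424$)
$\sqrt{\left(3695 + 13714\right) + O{\left(54 \right)}} = \sqrt{\left(3695 + 13714\right) - 424} = \sqrt{17409 - 424} = \sqrt{16985}$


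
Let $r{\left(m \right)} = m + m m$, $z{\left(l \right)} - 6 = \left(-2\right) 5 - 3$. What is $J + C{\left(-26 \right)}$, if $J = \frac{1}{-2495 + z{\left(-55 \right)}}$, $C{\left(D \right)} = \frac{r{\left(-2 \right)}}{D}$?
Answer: $- \frac{2515}{32526} \approx -0.077323$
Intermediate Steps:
$z{\left(l \right)} = -7$ ($z{\left(l \right)} = 6 - 13 = -7$)
$r{\left(m \right)} = m + m^{2}$
$C{\left(D \right)} = \frac{2}{D}$ ($C{\left(D \right)} = \frac{\left(-2\right) \left(1 - 2\right)}{D} = \frac{\left(-2\right) \left(-1\right)}{D} = \frac{2}{D}$)
$J = - \frac{1}{2502}$ ($J = \frac{1}{-2495 - 7} = \frac{1}{-2502} = - \frac{1}{2502} \approx -0.00039968$)
$J + C{\left(-26 \right)} = - \frac{1}{2502} + \frac{2}{-26} = - \frac{1}{2502} + 2 \left(- \frac{1}{26}\right) = - \frac{1}{2502} - \frac{1}{13} = - \frac{2515}{32526}$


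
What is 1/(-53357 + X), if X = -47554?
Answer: -1/100911 ≈ -9.9097e-6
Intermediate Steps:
1/(-53357 + X) = 1/(-53357 - 47554) = 1/(-100911) = -1/100911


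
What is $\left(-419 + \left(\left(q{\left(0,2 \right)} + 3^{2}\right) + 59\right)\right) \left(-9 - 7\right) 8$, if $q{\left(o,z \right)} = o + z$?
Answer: $44672$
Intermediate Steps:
$\left(-419 + \left(\left(q{\left(0,2 \right)} + 3^{2}\right) + 59\right)\right) \left(-9 - 7\right) 8 = \left(-419 + \left(\left(\left(0 + 2\right) + 3^{2}\right) + 59\right)\right) \left(-9 - 7\right) 8 = \left(-419 + \left(\left(2 + 9\right) + 59\right)\right) \left(\left(-16\right) 8\right) = \left(-419 + \left(11 + 59\right)\right) \left(-128\right) = \left(-419 + 70\right) \left(-128\right) = \left(-349\right) \left(-128\right) = 44672$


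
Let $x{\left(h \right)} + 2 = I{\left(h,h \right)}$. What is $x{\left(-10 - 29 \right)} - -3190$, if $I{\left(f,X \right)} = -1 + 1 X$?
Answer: $3148$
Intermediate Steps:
$I{\left(f,X \right)} = -1 + X$
$x{\left(h \right)} = -3 + h$ ($x{\left(h \right)} = -2 + \left(-1 + h\right) = -3 + h$)
$x{\left(-10 - 29 \right)} - -3190 = \left(-3 - 39\right) - -3190 = \left(-3 - 39\right) + 3190 = -42 + 3190 = 3148$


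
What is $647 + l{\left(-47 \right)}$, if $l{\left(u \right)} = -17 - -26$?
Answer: $656$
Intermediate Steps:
$l{\left(u \right)} = 9$ ($l{\left(u \right)} = -17 + 26 = 9$)
$647 + l{\left(-47 \right)} = 647 + 9 = 656$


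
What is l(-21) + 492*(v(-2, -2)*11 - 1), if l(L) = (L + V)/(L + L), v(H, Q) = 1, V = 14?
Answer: 29521/6 ≈ 4920.2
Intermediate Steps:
l(L) = (14 + L)/(2*L) (l(L) = (L + 14)/(L + L) = (14 + L)/((2*L)) = (14 + L)*(1/(2*L)) = (14 + L)/(2*L))
l(-21) + 492*(v(-2, -2)*11 - 1) = (½)*(14 - 21)/(-21) + 492*(1*11 - 1) = (½)*(-1/21)*(-7) + 492*(11 - 1) = ⅙ + 492*10 = ⅙ + 4920 = 29521/6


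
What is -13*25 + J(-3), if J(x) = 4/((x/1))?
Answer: -979/3 ≈ -326.33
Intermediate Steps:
J(x) = 4/x (J(x) = 4/((x*1)) = 4/x)
-13*25 + J(-3) = -13*25 + 4/(-3) = -325 + 4*(-⅓) = -325 - 4/3 = -979/3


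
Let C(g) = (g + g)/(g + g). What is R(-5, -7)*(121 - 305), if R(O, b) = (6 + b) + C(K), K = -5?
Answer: 0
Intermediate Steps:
C(g) = 1 (C(g) = (2*g)/((2*g)) = (2*g)*(1/(2*g)) = 1)
R(O, b) = 7 + b (R(O, b) = (6 + b) + 1 = 7 + b)
R(-5, -7)*(121 - 305) = (7 - 7)*(121 - 305) = 0*(-184) = 0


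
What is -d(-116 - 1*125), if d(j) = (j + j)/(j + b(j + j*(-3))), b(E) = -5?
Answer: -241/123 ≈ -1.9593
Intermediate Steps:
d(j) = 2*j/(-5 + j) (d(j) = (j + j)/(j - 5) = (2*j)/(-5 + j) = 2*j/(-5 + j))
-d(-116 - 1*125) = -2*(-116 - 1*125)/(-5 + (-116 - 1*125)) = -2*(-116 - 125)/(-5 + (-116 - 125)) = -2*(-241)/(-5 - 241) = -2*(-241)/(-246) = -2*(-241)*(-1)/246 = -1*241/123 = -241/123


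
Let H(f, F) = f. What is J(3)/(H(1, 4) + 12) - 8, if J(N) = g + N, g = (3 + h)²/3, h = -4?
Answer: -302/39 ≈ -7.7436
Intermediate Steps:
g = ⅓ (g = (3 - 4)²/3 = (-1)²*(⅓) = 1*(⅓) = ⅓ ≈ 0.33333)
J(N) = ⅓ + N
J(3)/(H(1, 4) + 12) - 8 = (⅓ + 3)/(1 + 12) - 8 = (10/3)/13 - 8 = (10/3)*(1/13) - 8 = 10/39 - 8 = -302/39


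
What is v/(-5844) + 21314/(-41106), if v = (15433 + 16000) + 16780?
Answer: -720877/82212 ≈ -8.7685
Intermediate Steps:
v = 48213 (v = 31433 + 16780 = 48213)
v/(-5844) + 21314/(-41106) = 48213/(-5844) + 21314/(-41106) = 48213*(-1/5844) + 21314*(-1/41106) = -33/4 - 10657/20553 = -720877/82212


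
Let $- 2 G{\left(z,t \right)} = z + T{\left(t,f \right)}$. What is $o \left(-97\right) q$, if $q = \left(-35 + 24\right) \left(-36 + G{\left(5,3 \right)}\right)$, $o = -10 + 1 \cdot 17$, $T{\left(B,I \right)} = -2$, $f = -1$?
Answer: $- \frac{560175}{2} \approx -2.8009 \cdot 10^{5}$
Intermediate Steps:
$G{\left(z,t \right)} = 1 - \frac{z}{2}$ ($G{\left(z,t \right)} = - \frac{z - 2}{2} = - \frac{-2 + z}{2} = 1 - \frac{z}{2}$)
$o = 7$ ($o = -10 + 17 = 7$)
$q = \frac{825}{2}$ ($q = \left(-35 + 24\right) \left(-36 + \left(1 - \frac{5}{2}\right)\right) = - 11 \left(-36 + \left(1 - \frac{5}{2}\right)\right) = - 11 \left(-36 - \frac{3}{2}\right) = \left(-11\right) \left(- \frac{75}{2}\right) = \frac{825}{2} \approx 412.5$)
$o \left(-97\right) q = 7 \left(-97\right) \frac{825}{2} = \left(-679\right) \frac{825}{2} = - \frac{560175}{2}$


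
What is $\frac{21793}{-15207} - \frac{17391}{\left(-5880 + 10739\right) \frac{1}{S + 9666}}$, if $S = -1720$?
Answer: $- \frac{56798494097}{1997049} \approx -28441.0$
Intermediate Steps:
$\frac{21793}{-15207} - \frac{17391}{\left(-5880 + 10739\right) \frac{1}{S + 9666}} = \frac{21793}{-15207} - \frac{17391}{\left(-5880 + 10739\right) \frac{1}{-1720 + 9666}} = 21793 \left(- \frac{1}{15207}\right) - \frac{17391}{4859 \cdot \frac{1}{7946}} = - \frac{589}{411} - \frac{17391}{4859 \cdot \frac{1}{7946}} = - \frac{589}{411} - \frac{17391}{\frac{4859}{7946}} = - \frac{589}{411} - \frac{138188886}{4859} = - \frac{56798494097}{1997049}$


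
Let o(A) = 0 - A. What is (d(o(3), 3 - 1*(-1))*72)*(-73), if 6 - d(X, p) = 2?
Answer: -21024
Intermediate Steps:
o(A) = -A
d(X, p) = 4 (d(X, p) = 6 - 1*2 = 6 - 2 = 4)
(d(o(3), 3 - 1*(-1))*72)*(-73) = (4*72)*(-73) = 288*(-73) = -21024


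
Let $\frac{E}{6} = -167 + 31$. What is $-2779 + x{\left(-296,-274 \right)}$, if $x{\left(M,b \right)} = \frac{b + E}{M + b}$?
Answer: $- \frac{158294}{57} \approx -2777.1$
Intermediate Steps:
$E = -816$ ($E = 6 \left(-167 + 31\right) = 6 \left(-136\right) = -816$)
$x{\left(M,b \right)} = \frac{-816 + b}{M + b}$ ($x{\left(M,b \right)} = \frac{b - 816}{M + b} = \frac{-816 + b}{M + b}$)
$-2779 + x{\left(-296,-274 \right)} = -2779 + \frac{-816 - 274}{-296 - 274} = -2779 + \frac{1}{-570} \left(-1090\right) = -2779 - - \frac{109}{57} = -2779 + \frac{109}{57} = - \frac{158294}{57}$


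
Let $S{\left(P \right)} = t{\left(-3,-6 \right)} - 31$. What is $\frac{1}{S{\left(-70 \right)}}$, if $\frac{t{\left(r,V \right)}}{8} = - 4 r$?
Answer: $\frac{1}{65} \approx 0.015385$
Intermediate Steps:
$t{\left(r,V \right)} = - 32 r$ ($t{\left(r,V \right)} = 8 \left(- 4 r\right) = - 32 r$)
$S{\left(P \right)} = 65$ ($S{\left(P \right)} = \left(-32\right) \left(-3\right) - 31 = 96 - 31 = 65$)
$\frac{1}{S{\left(-70 \right)}} = \frac{1}{65}$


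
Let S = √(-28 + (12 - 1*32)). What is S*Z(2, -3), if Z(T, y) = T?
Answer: 8*I*√3 ≈ 13.856*I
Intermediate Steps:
S = 4*I*√3 (S = √(-28 + (12 - 32)) = √(-28 - 20) = √(-48) = 4*I*√3 ≈ 6.9282*I)
S*Z(2, -3) = (4*I*√3)*2 = 8*I*√3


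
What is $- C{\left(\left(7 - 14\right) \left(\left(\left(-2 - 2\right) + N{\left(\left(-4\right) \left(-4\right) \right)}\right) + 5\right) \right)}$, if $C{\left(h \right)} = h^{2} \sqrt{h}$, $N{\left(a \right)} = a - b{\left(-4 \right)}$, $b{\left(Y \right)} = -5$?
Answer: $- 23716 i \sqrt{154} \approx - 2.9431 \cdot 10^{5} i$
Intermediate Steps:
$N{\left(a \right)} = 5 + a$ ($N{\left(a \right)} = a - -5 = a + 5 = 5 + a$)
$C{\left(h \right)} = h^{\frac{5}{2}}$
$- C{\left(\left(7 - 14\right) \left(\left(\left(-2 - 2\right) + N{\left(\left(-4\right) \left(-4\right) \right)}\right) + 5\right) \right)} = - \left(\left(7 - 14\right) \left(\left(\left(-2 - 2\right) + \left(5 - -16\right)\right) + 5\right)\right)^{\frac{5}{2}} = - \left(- 7 \left(\left(-4 + \left(5 + 16\right)\right) + 5\right)\right)^{\frac{5}{2}} = - \left(- 7 \left(\left(-4 + 21\right) + 5\right)\right)^{\frac{5}{2}} = - \left(- 7 \left(17 + 5\right)\right)^{\frac{5}{2}} = - \left(\left(-7\right) 22\right)^{\frac{5}{2}} = - \left(-154\right)^{\frac{5}{2}} = - 23716 i \sqrt{154}$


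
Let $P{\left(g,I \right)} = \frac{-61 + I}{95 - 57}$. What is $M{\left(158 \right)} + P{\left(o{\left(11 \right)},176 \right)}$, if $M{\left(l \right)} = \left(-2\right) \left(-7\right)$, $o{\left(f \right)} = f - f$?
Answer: $\frac{647}{38} \approx 17.026$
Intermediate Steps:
$o{\left(f \right)} = 0$
$M{\left(l \right)} = 14$
$P{\left(g,I \right)} = - \frac{61}{38} + \frac{I}{38}$ ($P{\left(g,I \right)} = \frac{-61 + I}{38} = \left(-61 + I\right) \frac{1}{38} = - \frac{61}{38} + \frac{I}{38}$)
$M{\left(158 \right)} + P{\left(o{\left(11 \right)},176 \right)} = 14 + \left(- \frac{61}{38} + \frac{1}{38} \cdot 176\right) = 14 + \left(- \frac{61}{38} + \frac{88}{19}\right) = 14 + \frac{115}{38} = \frac{647}{38}$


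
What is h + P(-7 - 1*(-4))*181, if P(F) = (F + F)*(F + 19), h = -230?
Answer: -17606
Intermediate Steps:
P(F) = 2*F*(19 + F) (P(F) = (2*F)*(19 + F) = 2*F*(19 + F))
h + P(-7 - 1*(-4))*181 = -230 + (2*(-7 - 1*(-4))*(19 + (-7 - 1*(-4))))*181 = -230 + (2*(-7 + 4)*(19 + (-7 + 4)))*181 = -230 + (2*(-3)*(19 - 3))*181 = -230 + (2*(-3)*16)*181 = -230 - 96*181 = -230 - 17376 = -17606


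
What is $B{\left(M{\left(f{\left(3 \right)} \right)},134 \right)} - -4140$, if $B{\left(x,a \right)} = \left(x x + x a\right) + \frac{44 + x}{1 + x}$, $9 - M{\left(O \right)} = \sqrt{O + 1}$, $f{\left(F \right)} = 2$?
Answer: $\frac{527237}{97} - \frac{14701 \sqrt{3}}{97} \approx 5172.9$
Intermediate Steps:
$M{\left(O \right)} = 9 - \sqrt{1 + O}$ ($M{\left(O \right)} = 9 - \sqrt{O + 1} = 9 - \sqrt{1 + O}$)
$B{\left(x,a \right)} = x^{2} + a x + \frac{44 + x}{1 + x}$ ($B{\left(x,a \right)} = \left(x^{2} + a x\right) + \frac{44 + x}{1 + x} = x^{2} + a x + \frac{44 + x}{1 + x}$)
$B{\left(M{\left(f{\left(3 \right)} \right)},134 \right)} - -4140 = \frac{44 + \left(9 - \sqrt{1 + 2}\right) + \left(9 - \sqrt{1 + 2}\right)^{2} + \left(9 - \sqrt{1 + 2}\right)^{3} + 134 \left(9 - \sqrt{1 + 2}\right) + 134 \left(9 - \sqrt{1 + 2}\right)^{2}}{1 + \left(9 - \sqrt{1 + 2}\right)} - -4140 = \frac{44 + \left(9 - \sqrt{3}\right) + \left(9 - \sqrt{3}\right)^{2} + \left(9 - \sqrt{3}\right)^{3} + 134 \left(9 - \sqrt{3}\right) + 134 \left(9 - \sqrt{3}\right)^{2}}{1 + \left(9 - \sqrt{3}\right)} + 4140 = \frac{44 + \left(9 - \sqrt{3}\right) + \left(9 - \sqrt{3}\right)^{2} + \left(9 - \sqrt{3}\right)^{3} + \left(1206 - 134 \sqrt{3}\right) + 134 \left(9 - \sqrt{3}\right)^{2}}{10 - \sqrt{3}} + 4140 = \frac{1259 + \left(9 - \sqrt{3}\right)^{3} - 135 \sqrt{3} + 135 \left(9 - \sqrt{3}\right)^{2}}{10 - \sqrt{3}} + 4140 = 4140 + \frac{1259 + \left(9 - \sqrt{3}\right)^{3} - 135 \sqrt{3} + 135 \left(9 - \sqrt{3}\right)^{2}}{10 - \sqrt{3}}$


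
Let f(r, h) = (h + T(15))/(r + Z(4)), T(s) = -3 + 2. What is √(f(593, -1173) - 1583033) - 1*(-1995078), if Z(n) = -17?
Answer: 1995078 + I*√911828182/24 ≈ 1.9951e+6 + 1258.2*I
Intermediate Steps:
T(s) = -1
f(r, h) = (-1 + h)/(-17 + r) (f(r, h) = (h - 1)/(r - 17) = (-1 + h)/(-17 + r))
√(f(593, -1173) - 1583033) - 1*(-1995078) = √((-1 - 1173)/(-17 + 593) - 1583033) - 1*(-1995078) = √(-1174/576 - 1583033) + 1995078 = √((1/576)*(-1174) - 1583033) + 1995078 = √(-587/288 - 1583033) + 1995078 = √(-455914091/288) + 1995078 = I*√911828182/24 + 1995078 = 1995078 + I*√911828182/24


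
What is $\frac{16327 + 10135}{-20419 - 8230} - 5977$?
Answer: $- \frac{171261535}{28649} \approx -5977.9$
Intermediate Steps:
$\frac{16327 + 10135}{-20419 - 8230} - 5977 = \frac{26462}{-20419 - 8230} - 5977 = \frac{26462}{-28649} - 5977 = 26462 \left(- \frac{1}{28649}\right) - 5977 = - \frac{26462}{28649} - 5977 = - \frac{171261535}{28649}$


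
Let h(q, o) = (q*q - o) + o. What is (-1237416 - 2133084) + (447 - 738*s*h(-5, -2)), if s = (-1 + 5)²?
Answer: -3665253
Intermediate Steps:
h(q, o) = q² (h(q, o) = (q² - o) + o = q²)
s = 16 (s = 4² = 16)
(-1237416 - 2133084) + (447 - 738*s*h(-5, -2)) = (-1237416 - 2133084) + (447 - 11808*(-5)²) = -3370500 + (447 - 11808*25) = -3370500 + (447 - 738*400) = -3370500 + (447 - 295200) = -3370500 - 294753 = -3665253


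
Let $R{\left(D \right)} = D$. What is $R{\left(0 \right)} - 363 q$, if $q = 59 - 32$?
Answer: $-9801$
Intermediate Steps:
$q = 27$
$R{\left(0 \right)} - 363 q = 0 - 9801 = -9801$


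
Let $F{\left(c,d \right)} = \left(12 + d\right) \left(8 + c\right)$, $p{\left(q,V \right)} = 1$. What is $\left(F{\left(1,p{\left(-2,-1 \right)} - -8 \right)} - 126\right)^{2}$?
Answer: $3969$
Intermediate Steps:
$F{\left(c,d \right)} = \left(8 + c\right) \left(12 + d\right)$
$\left(F{\left(1,p{\left(-2,-1 \right)} - -8 \right)} - 126\right)^{2} = \left(\left(96 + 8 \left(1 - -8\right) + 12 \cdot 1 + 1 \left(1 - -8\right)\right) - 126\right)^{2} = \left(\left(96 + 8 \left(1 + 8\right) + 12 + 1 \left(1 + 8\right)\right) - 126\right)^{2} = \left(\left(96 + 8 \cdot 9 + 12 + 1 \cdot 9\right) - 126\right)^{2} = \left(\left(96 + 72 + 12 + 9\right) - 126\right)^{2} = \left(189 - 126\right)^{2} = 63^{2} = 3969$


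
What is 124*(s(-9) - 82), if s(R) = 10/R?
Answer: -92752/9 ≈ -10306.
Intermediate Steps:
124*(s(-9) - 82) = 124*(10/(-9) - 82) = 124*(10*(-⅑) - 82) = 124*(-10/9 - 82) = 124*(-748/9) = -92752/9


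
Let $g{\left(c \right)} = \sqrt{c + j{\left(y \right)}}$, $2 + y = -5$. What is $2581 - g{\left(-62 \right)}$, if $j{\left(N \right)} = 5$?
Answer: $2581 - i \sqrt{57} \approx 2581.0 - 7.5498 i$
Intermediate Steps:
$y = -7$ ($y = -2 - 5 = -7$)
$g{\left(c \right)} = \sqrt{5 + c}$ ($g{\left(c \right)} = \sqrt{c + 5} = \sqrt{5 + c}$)
$2581 - g{\left(-62 \right)} = 2581 - \sqrt{5 - 62} = 2581 - \sqrt{-57} = 2581 - i \sqrt{57}$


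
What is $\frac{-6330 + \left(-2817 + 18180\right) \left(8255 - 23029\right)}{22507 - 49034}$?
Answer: $\frac{226979292}{26527} \approx 8556.5$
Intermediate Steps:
$\frac{-6330 + \left(-2817 + 18180\right) \left(8255 - 23029\right)}{22507 - 49034} = \frac{-6330 + 15363 \left(-14774\right)}{-26527} = \left(-6330 - 226972962\right) \left(- \frac{1}{26527}\right) = \left(-226979292\right) \left(- \frac{1}{26527}\right) = \frac{226979292}{26527}$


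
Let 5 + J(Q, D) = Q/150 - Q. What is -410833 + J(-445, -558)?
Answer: -12311879/30 ≈ -4.1040e+5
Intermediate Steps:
J(Q, D) = -5 - 149*Q/150 (J(Q, D) = -5 + (Q/150 - Q) = -5 - 149*Q/150)
-410833 + J(-445, -558) = -410833 + (-5 - 149/150*(-445)) = -410833 + (-5 + 13261/30) = -410833 + 13111/30 = -12311879/30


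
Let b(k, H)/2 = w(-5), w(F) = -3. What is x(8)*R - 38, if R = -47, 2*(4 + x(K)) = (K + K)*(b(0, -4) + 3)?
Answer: 1278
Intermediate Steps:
b(k, H) = -6 (b(k, H) = 2*(-3) = -6)
x(K) = -4 - 3*K (x(K) = -4 + ((K + K)*(-6 + 3))/2 = -4 + ((2*K)*(-3))/2 = -4 + (-6*K)/2 = -4 - 3*K)
x(8)*R - 38 = (-4 - 3*8)*(-47) - 38 = (-4 - 24)*(-47) - 38 = -28*(-47) - 38 = 1316 - 38 = 1278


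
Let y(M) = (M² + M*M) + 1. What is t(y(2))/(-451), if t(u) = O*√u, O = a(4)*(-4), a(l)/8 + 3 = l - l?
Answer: -288/451 ≈ -0.63858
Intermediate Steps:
a(l) = -24 (a(l) = -24 + 8*(l - l) = -24 + 8*0 = -24 + 0 = -24)
y(M) = 1 + 2*M² (y(M) = (M² + M²) + 1 = 2*M² + 1 = 1 + 2*M²)
O = 96 (O = -24*(-4) = 96)
t(u) = 96*√u
t(y(2))/(-451) = (96*√(1 + 2*2²))/(-451) = (96*√(1 + 2*4))*(-1/451) = (96*√(1 + 8))*(-1/451) = (96*√9)*(-1/451) = (96*3)*(-1/451) = 288*(-1/451) = -288/451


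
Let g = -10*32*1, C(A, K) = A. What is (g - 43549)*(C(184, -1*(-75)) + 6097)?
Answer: -275541189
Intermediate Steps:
g = -320 (g = -320*1 = -320)
(g - 43549)*(C(184, -1*(-75)) + 6097) = (-320 - 43549)*(184 + 6097) = -43869*6281 = -275541189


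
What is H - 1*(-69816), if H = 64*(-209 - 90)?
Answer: 50680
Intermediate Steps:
H = -19136 (H = 64*(-299) = -19136)
H - 1*(-69816) = -19136 - 1*(-69816) = -19136 + 69816 = 50680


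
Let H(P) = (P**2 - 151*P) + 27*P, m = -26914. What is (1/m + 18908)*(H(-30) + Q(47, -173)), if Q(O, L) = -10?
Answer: 1172991244855/13457 ≈ 8.7166e+7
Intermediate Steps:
H(P) = P**2 - 124*P
(1/m + 18908)*(H(-30) + Q(47, -173)) = (1/(-26914) + 18908)*(-30*(-124 - 30) - 10) = (-1/26914 + 18908)*(-30*(-154) - 10) = 508889911*(4620 - 10)/26914 = (508889911/26914)*4610 = 1172991244855/13457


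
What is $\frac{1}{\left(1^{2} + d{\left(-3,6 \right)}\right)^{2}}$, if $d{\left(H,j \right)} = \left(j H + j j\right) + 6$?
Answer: $\frac{1}{625} \approx 0.0016$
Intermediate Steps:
$d{\left(H,j \right)} = 6 + j^{2} + H j$ ($d{\left(H,j \right)} = \left(H j + j^{2}\right) + 6 = \left(j^{2} + H j\right) + 6 = 6 + j^{2} + H j$)
$\frac{1}{\left(1^{2} + d{\left(-3,6 \right)}\right)^{2}} = \frac{1}{\left(1^{2} + \left(6 + 6^{2} - 18\right)\right)^{2}} = \frac{1}{\left(1 + \left(6 + 36 - 18\right)\right)^{2}} = \frac{1}{\left(1 + 24\right)^{2}} = \frac{1}{25^{2}} = \frac{1}{625}$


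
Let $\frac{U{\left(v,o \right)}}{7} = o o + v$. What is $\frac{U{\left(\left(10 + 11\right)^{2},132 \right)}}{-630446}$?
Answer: $- \frac{125055}{630446} \approx -0.19836$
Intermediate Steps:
$U{\left(v,o \right)} = 7 v + 7 o^{2}$ ($U{\left(v,o \right)} = 7 \left(o o + v\right) = 7 \left(o^{2} + v\right) = 7 \left(v + o^{2}\right) = 7 v + 7 o^{2}$)
$\frac{U{\left(\left(10 + 11\right)^{2},132 \right)}}{-630446} = \frac{7 \left(10 + 11\right)^{2} + 7 \cdot 132^{2}}{-630446} = \left(7 \cdot 21^{2} + 7 \cdot 17424\right) \left(- \frac{1}{630446}\right) = \left(7 \cdot 441 + 121968\right) \left(- \frac{1}{630446}\right) = \left(3087 + 121968\right) \left(- \frac{1}{630446}\right) = 125055 \left(- \frac{1}{630446}\right) = - \frac{125055}{630446}$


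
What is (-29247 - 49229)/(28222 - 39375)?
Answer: 78476/11153 ≈ 7.0363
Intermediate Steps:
(-29247 - 49229)/(28222 - 39375) = -78476/(-11153) = -78476*(-1/11153) = 78476/11153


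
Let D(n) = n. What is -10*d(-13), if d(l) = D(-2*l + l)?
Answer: -130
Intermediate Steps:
d(l) = -l (d(l) = -2*l + l = -l)
-10*d(-13) = -(-10)*(-13) = -10*13 = -130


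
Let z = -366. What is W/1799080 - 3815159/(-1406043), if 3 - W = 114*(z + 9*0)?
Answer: 6922446209981/2529583840440 ≈ 2.7366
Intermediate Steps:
W = 41727 (W = 3 - 114*(-366 + 9*0) = 3 - 114*(-366 + 0) = 3 - 114*(-366) = 3 - 1*(-41724) = 3 + 41724 = 41727)
W/1799080 - 3815159/(-1406043) = 41727/1799080 - 3815159/(-1406043) = 41727*(1/1799080) - 3815159*(-1/1406043) = 41727/1799080 + 3815159/1406043 = 6922446209981/2529583840440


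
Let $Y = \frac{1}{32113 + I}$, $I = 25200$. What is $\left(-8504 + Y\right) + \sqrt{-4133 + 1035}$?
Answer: $- \frac{487389751}{57313} + i \sqrt{3098} \approx -8504.0 + 55.66 i$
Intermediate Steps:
$Y = \frac{1}{57313}$ ($Y = \frac{1}{32113 + 25200} = \frac{1}{57313} \approx 1.7448 \cdot 10^{-5}$)
$\left(-8504 + Y\right) + \sqrt{-4133 + 1035} = \left(-8504 + \frac{1}{57313}\right) + \sqrt{-4133 + 1035} = - \frac{487389751}{57313} + \sqrt{-3098} = - \frac{487389751}{57313} + i \sqrt{3098}$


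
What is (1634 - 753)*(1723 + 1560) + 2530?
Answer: 2894853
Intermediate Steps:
(1634 - 753)*(1723 + 1560) + 2530 = 881*3283 + 2530 = 2892323 + 2530 = 2894853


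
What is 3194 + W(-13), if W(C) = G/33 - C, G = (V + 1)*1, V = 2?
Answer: 35278/11 ≈ 3207.1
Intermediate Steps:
G = 3 (G = (2 + 1)*1 = 3*1 = 3)
W(C) = 1/11 - C (W(C) = 3/33 - C = 3*(1/33) - C = 1/11 - C)
3194 + W(-13) = 3194 + (1/11 - 1*(-13)) = 3194 + (1/11 + 13) = 3194 + 144/11 = 35278/11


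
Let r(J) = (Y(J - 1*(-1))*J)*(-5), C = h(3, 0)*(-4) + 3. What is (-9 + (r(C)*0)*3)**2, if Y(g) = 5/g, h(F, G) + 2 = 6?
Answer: 81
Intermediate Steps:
h(F, G) = 4 (h(F, G) = -2 + 6 = 4)
C = -13 (C = 4*(-4) + 3 = -16 + 3 = -13)
r(J) = -25*J/(1 + J) (r(J) = ((5/(J - 1*(-1)))*J)*(-5) = ((5/(J + 1))*J)*(-5) = ((5/(1 + J))*J)*(-5) = (5*J/(1 + J))*(-5) = -25*J/(1 + J))
(-9 + (r(C)*0)*3)**2 = (-9 + (-25*(-13)/(1 - 13)*0)*3)**2 = (-9 + (-25*(-13)/(-12)*0)*3)**2 = (-9 + (-25*(-13)*(-1/12)*0)*3)**2 = (-9 - 325/12*0*3)**2 = (-9 + 0*3)**2 = (-9 + 0)**2 = (-9)**2 = 81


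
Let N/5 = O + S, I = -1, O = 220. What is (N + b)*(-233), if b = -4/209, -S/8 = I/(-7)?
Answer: -373012496/1463 ≈ -2.5496e+5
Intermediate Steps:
S = -8/7 (S = -8*(-1)/(-7) = -(-8)*(-1)/7 = -8*⅐ = -8/7 ≈ -1.1429)
b = -4/209 (b = -4*1/209 = -4/209 ≈ -0.019139)
N = 7660/7 (N = 5*(220 - 8/7) = 5*(1532/7) = 7660/7 ≈ 1094.3)
(N + b)*(-233) = (7660/7 - 4/209)*(-233) = (1600912/1463)*(-233) = -373012496/1463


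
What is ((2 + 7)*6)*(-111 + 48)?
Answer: -3402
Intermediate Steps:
((2 + 7)*6)*(-111 + 48) = (9*6)*(-63) = 54*(-63) = -3402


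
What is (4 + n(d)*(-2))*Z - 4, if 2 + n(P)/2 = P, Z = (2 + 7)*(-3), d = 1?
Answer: -220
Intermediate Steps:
Z = -27 (Z = 9*(-3) = -27)
n(P) = -4 + 2*P
(4 + n(d)*(-2))*Z - 4 = (4 + (-4 + 2*1)*(-2))*(-27) - 4 = (4 + (-4 + 2)*(-2))*(-27) - 4 = (4 - 2*(-2))*(-27) - 4 = (4 + 4)*(-27) - 4 = 8*(-27) - 4 = -216 - 4 = -220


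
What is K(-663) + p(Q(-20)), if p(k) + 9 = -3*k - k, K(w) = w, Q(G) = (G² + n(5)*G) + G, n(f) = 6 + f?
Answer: -1312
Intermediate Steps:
Q(G) = G² + 12*G (Q(G) = (G² + (6 + 5)*G) + G = (G² + 11*G) + G = G² + 12*G)
p(k) = -9 - 4*k (p(k) = -9 + (-3*k - k) = -9 - 4*k)
K(-663) + p(Q(-20)) = -663 + (-9 - (-80)*(12 - 20)) = -663 + (-9 - (-80)*(-8)) = -663 + (-9 - 4*160) = -663 + (-9 - 640) = -663 - 649 = -1312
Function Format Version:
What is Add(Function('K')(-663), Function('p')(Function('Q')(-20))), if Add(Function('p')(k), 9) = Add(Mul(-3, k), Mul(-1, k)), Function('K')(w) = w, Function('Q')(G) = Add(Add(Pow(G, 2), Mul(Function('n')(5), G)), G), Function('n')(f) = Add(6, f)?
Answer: -1312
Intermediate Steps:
Function('Q')(G) = Add(Pow(G, 2), Mul(12, G)) (Function('Q')(G) = Add(Add(Pow(G, 2), Mul(Add(6, 5), G)), G) = Add(Add(Pow(G, 2), Mul(11, G)), G) = Add(Pow(G, 2), Mul(12, G)))
Function('p')(k) = Add(-9, Mul(-4, k)) (Function('p')(k) = Add(-9, Add(Mul(-3, k), Mul(-1, k))) = Add(-9, Mul(-4, k)))
Add(Function('K')(-663), Function('p')(Function('Q')(-20))) = Add(-663, Add(-9, Mul(-4, Mul(-20, Add(12, -20))))) = Add(-663, Add(-9, Mul(-4, Mul(-20, -8)))) = Add(-663, Add(-9, Mul(-4, 160))) = Add(-663, Add(-9, -640)) = Add(-663, -649) = -1312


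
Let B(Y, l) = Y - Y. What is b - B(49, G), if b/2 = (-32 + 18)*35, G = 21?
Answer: -980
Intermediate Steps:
b = -980 (b = 2*((-32 + 18)*35) = 2*(-14*35) = 2*(-490) = -980)
B(Y, l) = 0
b - B(49, G) = -980 - 1*0 = -980 + 0 = -980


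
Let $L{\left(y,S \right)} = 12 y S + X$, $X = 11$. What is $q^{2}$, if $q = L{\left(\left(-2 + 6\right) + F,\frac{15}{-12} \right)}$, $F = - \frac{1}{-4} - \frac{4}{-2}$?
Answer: $\frac{109561}{16} \approx 6847.6$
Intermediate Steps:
$F = \frac{9}{4}$ ($F = \left(-1\right) \left(- \frac{1}{4}\right) - -2 = \frac{1}{4} + 2 = \frac{9}{4} \approx 2.25$)
$L{\left(y,S \right)} = 11 + 12 S y$ ($L{\left(y,S \right)} = 12 y S + 11 = 12 S y + 11 = 11 + 12 S y$)
$q = - \frac{331}{4}$ ($q = 11 + 12 \frac{15}{-12} \left(\left(-2 + 6\right) + \frac{9}{4}\right) = 11 + 12 \cdot 15 \left(- \frac{1}{12}\right) \left(4 + \frac{9}{4}\right) = 11 + 12 \left(- \frac{5}{4}\right) \frac{25}{4} = 11 - \frac{375}{4} = - \frac{331}{4} \approx -82.75$)
$q^{2} = \left(- \frac{331}{4}\right)^{2} = \frac{109561}{16}$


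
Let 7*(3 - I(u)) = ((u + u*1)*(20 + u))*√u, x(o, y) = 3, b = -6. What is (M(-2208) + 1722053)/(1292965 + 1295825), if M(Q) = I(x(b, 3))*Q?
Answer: 1715429/2588790 + 50784*√3/3020255 ≈ 0.69176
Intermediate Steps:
I(u) = 3 - 2*u^(3/2)*(20 + u)/7 (I(u) = 3 - (u + u*1)*(20 + u)*√u/7 = 3 - (u + u)*(20 + u)*√u/7 = 3 - (2*u)*(20 + u)*√u/7 = 3 - 2*u*(20 + u)*√u/7 = 3 - 2*u^(3/2)*(20 + u)/7)
M(Q) = Q*(3 - 138*√3/7) (M(Q) = (3 - 120*√3/7 - 18*√3/7)*Q = (3 - 138*√3/7)*Q = Q*(3 - 138*√3/7))
(M(-2208) + 1722053)/(1292965 + 1295825) = ((3/7)*(-2208)*(7 - 46*√3) + 1722053)/(1292965 + 1295825) = ((-6624 + 304704*√3/7) + 1722053)/2588790 = (1715429 + 304704*√3/7)*(1/2588790) = 1715429/2588790 + 50784*√3/3020255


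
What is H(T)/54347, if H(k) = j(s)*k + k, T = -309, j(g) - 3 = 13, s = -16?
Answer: -5253/54347 ≈ -0.096657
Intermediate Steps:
j(g) = 16 (j(g) = 3 + 13 = 16)
H(k) = 17*k (H(k) = 16*k + k = 17*k)
H(T)/54347 = (17*(-309))/54347 = -5253*1/54347 = -5253/54347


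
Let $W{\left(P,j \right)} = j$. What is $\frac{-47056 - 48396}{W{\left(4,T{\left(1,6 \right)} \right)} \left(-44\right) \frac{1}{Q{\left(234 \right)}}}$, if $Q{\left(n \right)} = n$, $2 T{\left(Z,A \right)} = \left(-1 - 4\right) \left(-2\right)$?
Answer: $\frac{5583942}{55} \approx 1.0153 \cdot 10^{5}$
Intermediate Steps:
$T{\left(Z,A \right)} = 5$ ($T{\left(Z,A \right)} = \frac{\left(-1 - 4\right) \left(-2\right)}{2} = \frac{\left(-5\right) \left(-2\right)}{2} = \frac{1}{2} \cdot 10 = 5$)
$\frac{-47056 - 48396}{W{\left(4,T{\left(1,6 \right)} \right)} \left(-44\right) \frac{1}{Q{\left(234 \right)}}} = \frac{-47056 - 48396}{5 \left(-44\right) \frac{1}{234}} = \frac{-47056 - 48396}{\left(-220\right) \frac{1}{234}} = - \frac{95452}{- \frac{110}{117}} = \left(-95452\right) \left(- \frac{117}{110}\right) = \frac{5583942}{55}$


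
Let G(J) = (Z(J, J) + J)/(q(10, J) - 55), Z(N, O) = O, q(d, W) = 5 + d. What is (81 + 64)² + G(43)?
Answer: 420457/20 ≈ 21023.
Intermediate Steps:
G(J) = -J/20 (G(J) = (J + J)/((5 + 10) - 55) = (2*J)/(15 - 55) = (2*J)/(-40) = (2*J)*(-1/40) = -J/20)
(81 + 64)² + G(43) = (81 + 64)² - 1/20*43 = 145² - 43/20 = 21025 - 43/20 = 420457/20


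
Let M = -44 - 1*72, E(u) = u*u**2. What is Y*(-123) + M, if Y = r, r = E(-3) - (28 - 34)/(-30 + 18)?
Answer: 6533/2 ≈ 3266.5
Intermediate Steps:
E(u) = u**3
r = -55/2 (r = (-3)**3 - (28 - 34)/(-30 + 18) = -27 - (-6)/(-12) = -27 - (-6)*(-1)/12 = -27 - 1*1/2 = -27 - 1/2 = -55/2 ≈ -27.500)
Y = -55/2 ≈ -27.500
M = -116 (M = -44 - 72 = -116)
Y*(-123) + M = -55/2*(-123) - 116 = 6765/2 - 116 = 6533/2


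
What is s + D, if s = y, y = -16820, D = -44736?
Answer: -61556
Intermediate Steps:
s = -16820
s + D = -16820 - 44736 = -61556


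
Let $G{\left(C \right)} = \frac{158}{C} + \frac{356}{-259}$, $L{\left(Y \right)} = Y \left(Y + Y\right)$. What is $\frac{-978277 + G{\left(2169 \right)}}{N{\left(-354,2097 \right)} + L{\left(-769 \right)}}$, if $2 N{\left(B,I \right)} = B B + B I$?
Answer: $- \frac{549568379809}{491106387681} \approx -1.119$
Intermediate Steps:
$L{\left(Y \right)} = 2 Y^{2}$ ($L{\left(Y \right)} = Y 2 Y = 2 Y^{2}$)
$N{\left(B,I \right)} = \frac{B^{2}}{2} + \frac{B I}{2}$ ($N{\left(B,I \right)} = \frac{B B + B I}{2} = \frac{B^{2} + B I}{2} = \frac{B^{2}}{2} + \frac{B I}{2}$)
$G{\left(C \right)} = - \frac{356}{259} + \frac{158}{C}$ ($G{\left(C \right)} = \frac{158}{C} + 356 \left(- \frac{1}{259}\right) = \frac{158}{C} - \frac{356}{259} = - \frac{356}{259} + \frac{158}{C}$)
$\frac{-978277 + G{\left(2169 \right)}}{N{\left(-354,2097 \right)} + L{\left(-769 \right)}} = \frac{-978277 - \left(\frac{356}{259} - \frac{158}{2169}\right)}{\frac{1}{2} \left(-354\right) \left(-354 + 2097\right) + 2 \left(-769\right)^{2}} = \frac{-978277 + \left(- \frac{356}{259} + 158 \cdot \frac{1}{2169}\right)}{\frac{1}{2} \left(-354\right) 1743 + 2 \cdot 591361} = \frac{-978277 + \left(- \frac{356}{259} + \frac{158}{2169}\right)}{-308511 + 1182722} = \frac{-978277 - \frac{731242}{561771}}{874211} = \left(- \frac{549568379809}{561771}\right) \frac{1}{874211} = - \frac{549568379809}{491106387681}$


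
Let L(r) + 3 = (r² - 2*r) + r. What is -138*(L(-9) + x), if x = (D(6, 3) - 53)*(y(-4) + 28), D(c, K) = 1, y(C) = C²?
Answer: 303738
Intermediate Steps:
L(r) = -3 + r² - r (L(r) = -3 + ((r² - 2*r) + r) = -3 + (r² - r) = -3 + r² - r)
x = -2288 (x = (1 - 53)*((-4)² + 28) = -52*(16 + 28) = -52*44 = -2288)
-138*(L(-9) + x) = -138*((-3 + (-9)² - 1*(-9)) - 2288) = -138*((-3 + 81 + 9) - 2288) = -138*(87 - 2288) = -138*(-2201) = 303738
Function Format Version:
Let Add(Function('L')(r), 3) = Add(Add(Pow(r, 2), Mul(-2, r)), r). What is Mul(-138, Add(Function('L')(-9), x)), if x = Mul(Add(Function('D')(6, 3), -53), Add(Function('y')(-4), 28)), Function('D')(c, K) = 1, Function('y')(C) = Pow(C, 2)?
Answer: 303738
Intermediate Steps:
Function('L')(r) = Add(-3, Pow(r, 2), Mul(-1, r)) (Function('L')(r) = Add(-3, Add(Add(Pow(r, 2), Mul(-2, r)), r)) = Add(-3, Add(Pow(r, 2), Mul(-1, r))) = Add(-3, Pow(r, 2), Mul(-1, r)))
x = -2288 (x = Mul(Add(1, -53), Add(Pow(-4, 2), 28)) = Mul(-52, Add(16, 28)) = Mul(-52, 44) = -2288)
Mul(-138, Add(Function('L')(-9), x)) = Mul(-138, Add(Add(-3, Pow(-9, 2), Mul(-1, -9)), -2288)) = Mul(-138, Add(Add(-3, 81, 9), -2288)) = Mul(-138, Add(87, -2288)) = Mul(-138, -2201) = 303738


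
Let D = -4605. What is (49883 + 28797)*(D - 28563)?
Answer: -2609658240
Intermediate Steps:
(49883 + 28797)*(D - 28563) = (49883 + 28797)*(-4605 - 28563) = 78680*(-33168) = -2609658240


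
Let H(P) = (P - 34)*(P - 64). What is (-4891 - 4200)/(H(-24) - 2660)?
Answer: -9091/2444 ≈ -3.7197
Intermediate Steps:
H(P) = (-64 + P)*(-34 + P) (H(P) = (-34 + P)*(-64 + P) = (-64 + P)*(-34 + P))
(-4891 - 4200)/(H(-24) - 2660) = (-4891 - 4200)/((2176 + (-24)² - 98*(-24)) - 2660) = -9091/((2176 + 576 + 2352) - 2660) = -9091/(5104 - 2660) = -9091/2444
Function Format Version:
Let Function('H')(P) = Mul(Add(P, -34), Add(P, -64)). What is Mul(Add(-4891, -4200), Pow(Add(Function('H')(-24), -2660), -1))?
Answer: Rational(-9091, 2444) ≈ -3.7197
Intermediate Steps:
Function('H')(P) = Mul(Add(-64, P), Add(-34, P)) (Function('H')(P) = Mul(Add(-34, P), Add(-64, P)) = Mul(Add(-64, P), Add(-34, P)))
Mul(Add(-4891, -4200), Pow(Add(Function('H')(-24), -2660), -1)) = Mul(Add(-4891, -4200), Pow(Add(Add(2176, Pow(-24, 2), Mul(-98, -24)), -2660), -1)) = Mul(-9091, Pow(Add(Add(2176, 576, 2352), -2660), -1)) = Mul(-9091, Pow(Add(5104, -2660), -1)) = Mul(-9091, Pow(2444, -1)) = Mul(-9091, Rational(1, 2444)) = Rational(-9091, 2444)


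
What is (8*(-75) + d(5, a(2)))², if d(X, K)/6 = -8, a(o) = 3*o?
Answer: 419904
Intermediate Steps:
d(X, K) = -48 (d(X, K) = 6*(-8) = -48)
(8*(-75) + d(5, a(2)))² = (8*(-75) - 48)² = (-600 - 48)² = (-648)² = 419904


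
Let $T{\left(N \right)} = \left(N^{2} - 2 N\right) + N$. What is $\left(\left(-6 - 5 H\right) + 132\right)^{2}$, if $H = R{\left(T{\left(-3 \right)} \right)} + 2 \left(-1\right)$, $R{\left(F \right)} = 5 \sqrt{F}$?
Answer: $25996 - 13600 \sqrt{3} \approx 2440.1$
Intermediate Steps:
$T{\left(N \right)} = N^{2} - N$
$H = -2 + 10 \sqrt{3}$ ($H = 5 \sqrt{- 3 \left(-1 - 3\right)} + 2 \left(-1\right) = 5 \sqrt{\left(-3\right) \left(-4\right)} - 2 = 5 \sqrt{12} - 2 = 5 \cdot 2 \sqrt{3} - 2 = 10 \sqrt{3} - 2 = -2 + 10 \sqrt{3} \approx 15.321$)
$\left(\left(-6 - 5 H\right) + 132\right)^{2} = \left(\left(-6 - 5 \left(-2 + 10 \sqrt{3}\right)\right) + 132\right)^{2} = \left(\left(-6 + \left(10 - 50 \sqrt{3}\right)\right) + 132\right)^{2} = \left(\left(4 - 50 \sqrt{3}\right) + 132\right)^{2} = \left(136 - 50 \sqrt{3}\right)^{2}$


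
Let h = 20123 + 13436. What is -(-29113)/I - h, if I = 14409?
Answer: -483522518/14409 ≈ -33557.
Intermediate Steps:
h = 33559
-(-29113)/I - h = -(-29113)/14409 - 1*33559 = -(-29113)/14409 - 33559 = -1*(-29113/14409) - 33559 = 29113/14409 - 33559 = -483522518/14409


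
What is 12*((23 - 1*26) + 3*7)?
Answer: 216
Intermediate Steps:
12*((23 - 1*26) + 3*7) = 12*((23 - 26) + 21) = 12*(-3 + 21) = 12*18 = 216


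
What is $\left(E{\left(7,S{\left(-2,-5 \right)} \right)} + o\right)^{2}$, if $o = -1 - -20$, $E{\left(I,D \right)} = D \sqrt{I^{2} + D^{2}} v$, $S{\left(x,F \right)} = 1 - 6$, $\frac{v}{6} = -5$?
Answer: $1665361 + 5700 \sqrt{74} \approx 1.7144 \cdot 10^{6}$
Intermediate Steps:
$v = -30$ ($v = 6 \left(-5\right) = -30$)
$S{\left(x,F \right)} = -5$ ($S{\left(x,F \right)} = 1 - 6 = -5$)
$E{\left(I,D \right)} = - 30 D \sqrt{D^{2} + I^{2}}$ ($E{\left(I,D \right)} = D \sqrt{I^{2} + D^{2}} \left(-30\right) = D \sqrt{D^{2} + I^{2}} \left(-30\right) = - 30 D \sqrt{D^{2} + I^{2}}$)
$o = 19$ ($o = -1 + 20 = 19$)
$\left(E{\left(7,S{\left(-2,-5 \right)} \right)} + o\right)^{2} = \left(\left(-30\right) \left(-5\right) \sqrt{\left(-5\right)^{2} + 7^{2}} + 19\right)^{2} = \left(\left(-30\right) \left(-5\right) \sqrt{25 + 49} + 19\right)^{2} = \left(\left(-30\right) \left(-5\right) \sqrt{74} + 19\right)^{2} = \left(150 \sqrt{74} + 19\right)^{2} = \left(19 + 150 \sqrt{74}\right)^{2}$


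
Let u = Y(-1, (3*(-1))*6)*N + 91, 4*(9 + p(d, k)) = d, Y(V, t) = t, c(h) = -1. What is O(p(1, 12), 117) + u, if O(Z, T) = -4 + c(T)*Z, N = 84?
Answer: -5665/4 ≈ -1416.3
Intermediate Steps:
p(d, k) = -9 + d/4
O(Z, T) = -4 - Z
u = -1421 (u = ((3*(-1))*6)*84 + 91 = -3*6*84 + 91 = -18*84 + 91 = -1512 + 91 = -1421)
O(p(1, 12), 117) + u = (-4 - (-9 + (¼)*1)) - 1421 = (-4 - (-9 + ¼)) - 1421 = (-4 - 1*(-35/4)) - 1421 = (-4 + 35/4) - 1421 = 19/4 - 1421 = -5665/4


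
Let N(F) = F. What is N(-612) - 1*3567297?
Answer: -3567909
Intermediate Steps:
N(-612) - 1*3567297 = -612 - 1*3567297 = -612 - 3567297 = -3567909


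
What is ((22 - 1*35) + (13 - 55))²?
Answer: 3025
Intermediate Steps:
((22 - 1*35) + (13 - 55))² = ((22 - 35) - 42)² = (-13 - 42)² = (-55)² = 3025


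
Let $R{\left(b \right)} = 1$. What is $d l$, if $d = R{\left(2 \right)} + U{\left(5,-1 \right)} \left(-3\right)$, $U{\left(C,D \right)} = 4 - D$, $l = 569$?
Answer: $-7966$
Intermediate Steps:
$d = -14$ ($d = 1 + \left(4 - -1\right) \left(-3\right) = 1 + \left(4 + 1\right) \left(-3\right) = 1 + 5 \left(-3\right) = 1 - 15 = -14$)
$d l = \left(-14\right) 569 = -7966$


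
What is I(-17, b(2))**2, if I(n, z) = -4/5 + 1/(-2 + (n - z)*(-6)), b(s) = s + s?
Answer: 299209/476100 ≈ 0.62846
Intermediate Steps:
b(s) = 2*s
I(n, z) = -4/5 - 1/(6*(-2 + n - z)) (I(n, z) = -4*1/5 - 1/6/(-2 + n - z) = -4/5 - 1/(6*(-2 + n - z)))
I(-17, b(2))**2 = ((-43 - 48*2 + 24*(-17))/(30*(2 + 2*2 - 1*(-17))))**2 = ((-43 - 24*4 - 408)/(30*(2 + 4 + 17)))**2 = ((1/30)*(-43 - 96 - 408)/23)**2 = ((1/30)*(1/23)*(-547))**2 = (-547/690)**2 = 299209/476100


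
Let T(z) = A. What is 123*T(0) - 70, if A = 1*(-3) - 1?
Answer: -562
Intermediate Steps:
A = -4 (A = -3 - 1 = -4)
T(z) = -4
123*T(0) - 70 = 123*(-4) - 70 = -492 - 70 = -562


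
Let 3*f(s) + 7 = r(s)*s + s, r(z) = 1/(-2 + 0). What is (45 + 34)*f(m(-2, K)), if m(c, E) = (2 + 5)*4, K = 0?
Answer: 553/3 ≈ 184.33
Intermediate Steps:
m(c, E) = 28 (m(c, E) = 7*4 = 28)
r(z) = -1/2 (r(z) = 1/(-2) = -1/2)
f(s) = -7/3 + s/6 (f(s) = -7/3 + (-s/2 + s)/3 = -7/3 + (s/2)/3 = -7/3 + s/6)
(45 + 34)*f(m(-2, K)) = (45 + 34)*(-7/3 + (1/6)*28) = 79*(-7/3 + 14/3) = 79*(7/3) = 553/3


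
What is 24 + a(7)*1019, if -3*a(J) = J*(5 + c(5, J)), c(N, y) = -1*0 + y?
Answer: -28508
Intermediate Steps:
c(N, y) = y (c(N, y) = 0 + y = y)
a(J) = -J*(5 + J)/3
24 + a(7)*1019 = 24 - 1/3*7*(5 + 7)*1019 = 24 - 1/3*7*12*1019 = 24 - 28*1019 = 24 - 28532 = -28508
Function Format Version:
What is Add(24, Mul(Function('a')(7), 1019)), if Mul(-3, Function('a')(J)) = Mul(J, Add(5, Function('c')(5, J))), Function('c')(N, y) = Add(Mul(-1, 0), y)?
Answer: -28508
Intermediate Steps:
Function('c')(N, y) = y (Function('c')(N, y) = Add(0, y) = y)
Function('a')(J) = Mul(Rational(-1, 3), J, Add(5, J)) (Function('a')(J) = Mul(Rational(-1, 3), Mul(J, Add(5, J))) = Mul(Rational(-1, 3), J, Add(5, J)))
Add(24, Mul(Function('a')(7), 1019)) = Add(24, Mul(Mul(Rational(-1, 3), 7, Add(5, 7)), 1019)) = Add(24, Mul(Mul(Rational(-1, 3), 7, 12), 1019)) = Add(24, Mul(-28, 1019)) = Add(24, -28532) = -28508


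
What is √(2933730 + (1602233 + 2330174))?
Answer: √6866137 ≈ 2620.3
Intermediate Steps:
√(2933730 + (1602233 + 2330174)) = √(2933730 + 3932407) = √6866137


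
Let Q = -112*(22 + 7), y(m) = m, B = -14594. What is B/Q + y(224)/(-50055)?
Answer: 364887559/81289320 ≈ 4.4888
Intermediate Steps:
Q = -3248 (Q = -112*29 = -3248)
B/Q + y(224)/(-50055) = -14594/(-3248) + 224/(-50055) = -14594*(-1/3248) + 224*(-1/50055) = 7297/1624 - 224/50055 = 364887559/81289320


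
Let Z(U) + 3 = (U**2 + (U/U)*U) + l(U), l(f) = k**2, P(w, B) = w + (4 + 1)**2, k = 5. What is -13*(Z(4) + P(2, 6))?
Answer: -897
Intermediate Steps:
P(w, B) = 25 + w (P(w, B) = w + 5**2 = w + 25 = 25 + w)
l(f) = 25 (l(f) = 5**2 = 25)
Z(U) = 22 + U + U**2 (Z(U) = -3 + ((U**2 + (U/U)*U) + 25) = -3 + ((U**2 + 1*U) + 25) = -3 + ((U**2 + U) + 25) = -3 + ((U + U**2) + 25) = -3 + (25 + U + U**2) = 22 + U + U**2)
-13*(Z(4) + P(2, 6)) = -13*((22 + 4 + 4**2) + (25 + 2)) = -13*((22 + 4 + 16) + 27) = -13*(42 + 27) = -13*69 = -897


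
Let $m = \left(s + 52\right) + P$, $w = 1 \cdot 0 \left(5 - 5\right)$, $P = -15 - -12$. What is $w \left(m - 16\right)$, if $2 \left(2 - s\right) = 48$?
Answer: $0$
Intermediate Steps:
$P = -3$ ($P = -15 + 12 = -3$)
$w = 0$ ($w = 0 \left(5 - 5\right) = 0 \cdot 0 = 0$)
$s = -22$ ($s = 2 - 24 = -22$)
$m = 27$ ($m = \left(-22 + 52\right) - 3 = 30 - 3 = 27$)
$w \left(m - 16\right) = 0 \left(27 - 16\right) = 0 \cdot 11 = 0$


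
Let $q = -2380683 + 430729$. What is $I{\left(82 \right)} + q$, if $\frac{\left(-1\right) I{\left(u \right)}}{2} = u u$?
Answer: $-1963402$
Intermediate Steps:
$I{\left(u \right)} = - 2 u^{2}$ ($I{\left(u \right)} = - 2 u u = - 2 u^{2}$)
$q = -1949954$
$I{\left(82 \right)} + q = - 2 \cdot 82^{2} - 1949954 = \left(-2\right) 6724 - 1949954 = -13448 - 1949954 = -1963402$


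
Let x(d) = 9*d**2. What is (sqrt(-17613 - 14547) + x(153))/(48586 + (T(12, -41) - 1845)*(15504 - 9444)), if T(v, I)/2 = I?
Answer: -210681/11629034 - 2*I*sqrt(2010)/5814517 ≈ -0.018117 - 1.5421e-5*I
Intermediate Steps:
T(v, I) = 2*I
(sqrt(-17613 - 14547) + x(153))/(48586 + (T(12, -41) - 1845)*(15504 - 9444)) = (sqrt(-17613 - 14547) + 9*153**2)/(48586 + (2*(-41) - 1845)*(15504 - 9444)) = (sqrt(-32160) + 9*23409)/(48586 + (-82 - 1845)*6060) = (4*I*sqrt(2010) + 210681)/(48586 - 1927*6060) = (210681 + 4*I*sqrt(2010))/(48586 - 11677620) = (210681 + 4*I*sqrt(2010))/(-11629034) = (210681 + 4*I*sqrt(2010))*(-1/11629034) = -210681/11629034 - 2*I*sqrt(2010)/5814517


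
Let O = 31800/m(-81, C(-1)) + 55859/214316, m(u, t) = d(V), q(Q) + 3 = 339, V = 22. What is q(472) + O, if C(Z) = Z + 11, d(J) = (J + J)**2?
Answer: 9145943285/25932236 ≈ 352.69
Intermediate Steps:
q(Q) = 336 (q(Q) = -3 + 339 = 336)
d(J) = 4*J**2 (d(J) = (2*J)**2 = 4*J**2)
C(Z) = 11 + Z
m(u, t) = 1936 (m(u, t) = 4*22**2 = 4*484 = 1936)
O = 432711989/25932236 (O = 31800/1936 + 55859/214316 = 31800*(1/1936) + 55859*(1/214316) = 3975/242 + 55859/214316 = 432711989/25932236 ≈ 16.686)
q(472) + O = 336 + 432711989/25932236 = 9145943285/25932236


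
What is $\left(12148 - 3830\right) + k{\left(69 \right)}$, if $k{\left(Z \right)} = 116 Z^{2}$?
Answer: $560594$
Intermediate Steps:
$\left(12148 - 3830\right) + k{\left(69 \right)} = \left(12148 - 3830\right) + 116 \cdot 69^{2} = 8318 + 116 \cdot 4761 = 8318 + 552276 = 560594$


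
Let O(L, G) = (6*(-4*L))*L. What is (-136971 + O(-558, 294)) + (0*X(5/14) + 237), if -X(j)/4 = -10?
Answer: -7609470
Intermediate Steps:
X(j) = 40 (X(j) = -4*(-10) = 40)
O(L, G) = -24*L² (O(L, G) = (-24*L)*L = -24*L²)
(-136971 + O(-558, 294)) + (0*X(5/14) + 237) = (-136971 - 24*(-558)²) + (0*40 + 237) = (-136971 - 24*311364) + (0 + 237) = (-136971 - 7472736) + 237 = -7609707 + 237 = -7609470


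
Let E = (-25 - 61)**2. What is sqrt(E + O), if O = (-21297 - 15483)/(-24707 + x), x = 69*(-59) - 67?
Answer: 8*sqrt(427415595)/1923 ≈ 86.007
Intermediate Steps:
E = 7396 (E = (-86)**2 = 7396)
x = -4138 (x = -4071 - 67 = -4138)
O = 2452/1923 (O = (-21297 - 15483)/(-24707 - 4138) = -36780/(-28845) = -36780*(-1/28845) = 2452/1923 ≈ 1.2751)
sqrt(E + O) = sqrt(7396 + 2452/1923) = sqrt(14224960/1923) = 8*sqrt(427415595)/1923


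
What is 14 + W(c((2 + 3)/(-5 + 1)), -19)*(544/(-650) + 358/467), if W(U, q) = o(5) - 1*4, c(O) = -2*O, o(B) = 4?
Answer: 14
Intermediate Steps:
W(U, q) = 0 (W(U, q) = 4 - 1*4 = 4 - 4 = 0)
14 + W(c((2 + 3)/(-5 + 1)), -19)*(544/(-650) + 358/467) = 14 + 0*(544/(-650) + 358/467) = 14 + 0*(544*(-1/650) + 358*(1/467)) = 14 + 0*(-272/325 + 358/467) = 14 + 0*(-10674/151775) = 14 + 0 = 14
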